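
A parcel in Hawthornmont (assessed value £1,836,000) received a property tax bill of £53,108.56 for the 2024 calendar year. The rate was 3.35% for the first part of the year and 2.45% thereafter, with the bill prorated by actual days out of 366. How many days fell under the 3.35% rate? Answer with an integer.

Let d = days at the first rate; then 366 − d days at the second rate.
£1,836,000 × [3.35%·d + 2.45%·(366−d)] / 366 = £53,108.56
Solving gives d = 180, so the new rate took effect on 29 June 2024.

180 days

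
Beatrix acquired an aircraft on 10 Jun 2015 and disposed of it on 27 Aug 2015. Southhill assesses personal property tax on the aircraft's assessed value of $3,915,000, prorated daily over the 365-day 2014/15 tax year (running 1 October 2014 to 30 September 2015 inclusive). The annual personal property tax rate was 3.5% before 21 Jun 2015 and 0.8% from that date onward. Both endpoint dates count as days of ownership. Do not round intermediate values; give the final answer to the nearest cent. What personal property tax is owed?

10 Jun – 20 Jun 2015: 11 days at 3.5% → $3,915,000 × 3.5% × 11/365 = $4,129.5205
21 Jun – 27 Aug 2015: 68 days at 0.8% → $3,915,000 × 0.8% × 68/365 = $5,834.9589
Total = $9,964.4795

$9,964.48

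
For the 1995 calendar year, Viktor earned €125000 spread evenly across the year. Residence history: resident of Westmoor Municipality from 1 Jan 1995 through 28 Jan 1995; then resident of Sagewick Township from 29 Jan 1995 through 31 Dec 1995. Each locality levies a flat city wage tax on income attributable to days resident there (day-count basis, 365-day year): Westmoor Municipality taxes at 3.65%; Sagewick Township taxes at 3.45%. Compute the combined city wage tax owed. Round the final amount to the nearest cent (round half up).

€4331.68

Westmoor Municipality, 1 Jan – 28 Jan 1995: 28 days → €125000 × 3.65% × 28/365 = €350.0000
Sagewick Township, 29 Jan – 31 Dec 1995: 337 days → €125000 × 3.45% × 337/365 = €3981.6781
Total = €4331.6781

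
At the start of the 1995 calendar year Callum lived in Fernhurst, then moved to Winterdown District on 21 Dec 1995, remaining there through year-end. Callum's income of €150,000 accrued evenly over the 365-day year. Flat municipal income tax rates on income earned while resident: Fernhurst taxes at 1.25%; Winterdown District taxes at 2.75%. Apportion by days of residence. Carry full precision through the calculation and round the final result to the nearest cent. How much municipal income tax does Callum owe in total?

€1,942.81

Fernhurst, 1 Jan – 20 Dec 1995: 354 days → €150,000 × 1.25% × 354/365 = €1,818.4932
Winterdown District, 21 Dec – 31 Dec 1995: 11 days → €150,000 × 2.75% × 11/365 = €124.3151
Total = €1,942.8082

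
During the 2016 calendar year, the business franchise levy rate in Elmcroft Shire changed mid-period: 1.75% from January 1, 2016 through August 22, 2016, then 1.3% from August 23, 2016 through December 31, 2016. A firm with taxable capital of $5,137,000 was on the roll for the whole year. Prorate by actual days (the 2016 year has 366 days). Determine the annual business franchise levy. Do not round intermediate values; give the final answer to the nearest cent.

January 1 – August 22, 2016: 235 days at 1.75% → $5,137,000 × 1.75% × 235/366 = $57,721.0724
August 23 – December 31, 2016: 131 days at 1.3% → $5,137,000 × 1.3% × 131/366 = $23,902.4891
Total = $81,623.5615

$81,623.56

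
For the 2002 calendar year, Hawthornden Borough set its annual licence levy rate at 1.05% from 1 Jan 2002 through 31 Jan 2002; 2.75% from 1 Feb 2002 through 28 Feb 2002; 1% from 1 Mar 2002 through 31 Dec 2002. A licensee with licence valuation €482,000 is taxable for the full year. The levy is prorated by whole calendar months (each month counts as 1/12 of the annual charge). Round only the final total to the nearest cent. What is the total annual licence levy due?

€5,543.00

1 Jan – 31 Jan 2002: 1 month at 1.05% → €482,000 × 1.05% × 1/12 = €421.7500
1 Feb – 28 Feb 2002: 1 month at 2.75% → €482,000 × 2.75% × 1/12 = €1,104.5833
1 Mar – 31 Dec 2002: 10 months at 1% → €482,000 × 1% × 10/12 = €4,016.6667
Total = €5,543.0000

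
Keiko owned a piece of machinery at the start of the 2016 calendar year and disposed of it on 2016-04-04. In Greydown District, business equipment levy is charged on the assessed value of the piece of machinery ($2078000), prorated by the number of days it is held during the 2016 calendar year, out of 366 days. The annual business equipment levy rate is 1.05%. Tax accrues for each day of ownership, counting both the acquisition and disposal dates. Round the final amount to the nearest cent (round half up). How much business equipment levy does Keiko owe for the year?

$5663.40

Days held (2016-01-01 to 2016-04-04): 95 out of 366
Tax = $2078000 × 1.05% × 95/366 = $5663.4016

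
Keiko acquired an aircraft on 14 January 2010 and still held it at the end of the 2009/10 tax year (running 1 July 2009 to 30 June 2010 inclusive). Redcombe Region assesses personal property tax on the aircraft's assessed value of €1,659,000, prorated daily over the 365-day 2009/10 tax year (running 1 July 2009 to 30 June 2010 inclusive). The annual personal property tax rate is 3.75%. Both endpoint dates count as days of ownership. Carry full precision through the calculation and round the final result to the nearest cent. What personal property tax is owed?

Days held (14 January – 30 June 2010): 168 out of 365
Tax = €1,659,000 × 3.75% × 168/365 = €28,634.7945

€28,634.79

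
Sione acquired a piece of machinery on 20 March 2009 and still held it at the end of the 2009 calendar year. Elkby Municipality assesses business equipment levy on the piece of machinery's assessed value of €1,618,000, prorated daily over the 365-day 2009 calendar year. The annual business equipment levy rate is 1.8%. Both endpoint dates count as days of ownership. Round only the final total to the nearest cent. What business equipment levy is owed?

Days held (20 March – 31 December 2009): 287 out of 365
Tax = €1,618,000 × 1.8% × 287/365 = €22,900.2411

€22,900.24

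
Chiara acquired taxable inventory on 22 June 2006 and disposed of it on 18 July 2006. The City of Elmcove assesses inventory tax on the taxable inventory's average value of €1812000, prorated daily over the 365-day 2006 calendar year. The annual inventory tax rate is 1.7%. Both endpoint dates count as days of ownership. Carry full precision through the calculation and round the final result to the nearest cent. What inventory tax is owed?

€2278.65

Days held (22 June – 18 July 2006): 27 out of 365
Tax = €1812000 × 1.7% × 27/365 = €2278.6521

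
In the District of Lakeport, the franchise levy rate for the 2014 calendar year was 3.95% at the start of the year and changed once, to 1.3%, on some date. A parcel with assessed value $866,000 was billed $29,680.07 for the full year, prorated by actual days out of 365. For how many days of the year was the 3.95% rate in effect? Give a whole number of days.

293 days

Let d = days at the first rate; then 365 − d days at the second rate.
$866,000 × [3.95%·d + 1.3%·(365−d)] / 365 = $29,680.07
Solving gives d = 293, so the new rate took effect on 21 October 2014.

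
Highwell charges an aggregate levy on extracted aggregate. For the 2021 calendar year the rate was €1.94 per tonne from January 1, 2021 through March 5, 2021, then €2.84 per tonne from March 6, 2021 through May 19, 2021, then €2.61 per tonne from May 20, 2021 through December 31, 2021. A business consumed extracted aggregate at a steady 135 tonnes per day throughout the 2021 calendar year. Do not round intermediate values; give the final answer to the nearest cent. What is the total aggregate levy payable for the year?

January 1 – March 5, 2021: 64 days × 135 tonnes/day = 8,640 tonnes at €1.94/tonne → €16761.60
March 6 – May 19, 2021: 75 days × 135 tonnes/day = 10,125 tonnes at €2.84/tonne → €28755.00
May 20 – December 31, 2021: 226 days × 135 tonnes/day = 30,510 tonnes at €2.61/tonne → €79631.10

€125147.70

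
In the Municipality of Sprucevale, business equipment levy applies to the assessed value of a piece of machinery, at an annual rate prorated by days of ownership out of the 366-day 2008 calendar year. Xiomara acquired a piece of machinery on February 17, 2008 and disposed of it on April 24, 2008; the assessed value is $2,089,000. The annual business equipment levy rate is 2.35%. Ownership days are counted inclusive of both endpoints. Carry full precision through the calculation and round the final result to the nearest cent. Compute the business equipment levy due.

$9,120.83

Days held (February 17 – April 24, 2008): 68 out of 366
Tax = $2,089,000 × 2.35% × 68/366 = $9,120.8251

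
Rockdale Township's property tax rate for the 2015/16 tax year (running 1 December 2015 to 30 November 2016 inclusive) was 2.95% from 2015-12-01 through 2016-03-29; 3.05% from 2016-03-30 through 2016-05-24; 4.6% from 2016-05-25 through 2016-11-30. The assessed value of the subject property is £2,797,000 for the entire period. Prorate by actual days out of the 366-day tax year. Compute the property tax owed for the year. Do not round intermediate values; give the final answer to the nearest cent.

2015-12-01 to 2016-03-29: 120 days at 2.95% → £2,797,000 × 2.95% × 120/366 = £27,052.9508
2016-03-30 to 2016-05-24: 56 days at 3.05% → £2,797,000 × 3.05% × 56/366 = £13,052.6667
2016-05-25 to 2016-11-30: 190 days at 4.6% → £2,797,000 × 4.6% × 190/366 = £66,791.7486
Total = £106,897.3661

£106,897.37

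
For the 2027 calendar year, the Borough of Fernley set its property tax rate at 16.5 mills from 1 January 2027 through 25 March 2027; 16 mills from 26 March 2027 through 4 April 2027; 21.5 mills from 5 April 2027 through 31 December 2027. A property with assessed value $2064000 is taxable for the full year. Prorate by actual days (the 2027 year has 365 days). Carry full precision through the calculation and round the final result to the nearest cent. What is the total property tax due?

$41689.97

1 January – 25 March 2027: 84 days at 16.5 mills → $2064000 × 1.65% × 84/365 = $7837.5452
26 March – 4 April 2027: 10 days at 16 mills → $2064000 × 1.6% × 10/365 = $904.7671
5 April – 31 December 2027: 271 days at 21.5 mills → $2064000 × 2.15% × 271/365 = $32947.6603
Total = $41689.9726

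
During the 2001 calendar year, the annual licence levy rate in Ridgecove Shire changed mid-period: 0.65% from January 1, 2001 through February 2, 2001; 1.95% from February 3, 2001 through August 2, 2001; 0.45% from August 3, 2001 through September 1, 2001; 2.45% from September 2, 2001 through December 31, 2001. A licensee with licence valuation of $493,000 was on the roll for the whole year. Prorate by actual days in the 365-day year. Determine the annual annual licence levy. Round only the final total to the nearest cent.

$9,243.41

January 1 – February 2, 2001: 33 days at 0.65% → $493,000 × 0.65% × 33/365 = $289.7219
February 3 – August 2, 2001: 181 days at 1.95% → $493,000 × 1.95% × 181/365 = $4,767.2425
August 3 – September 1, 2001: 30 days at 0.45% → $493,000 × 0.45% × 30/365 = $182.3425
September 2 – December 31, 2001: 121 days at 2.45% → $493,000 × 2.45% × 121/365 = $4,004.1055
Total = $9,243.4123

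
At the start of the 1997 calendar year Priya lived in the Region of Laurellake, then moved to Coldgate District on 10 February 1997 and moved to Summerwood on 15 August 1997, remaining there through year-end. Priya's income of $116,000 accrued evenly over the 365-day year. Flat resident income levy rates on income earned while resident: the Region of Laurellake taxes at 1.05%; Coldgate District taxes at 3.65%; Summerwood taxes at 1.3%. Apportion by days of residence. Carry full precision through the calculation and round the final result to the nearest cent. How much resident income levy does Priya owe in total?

The Region of Laurellake, 1 January – 9 February 1997: 40 days → $116,000 × 1.05% × 40/365 = $133.4795
Coldgate District, 10 February – 14 August 1997: 186 days → $116,000 × 3.65% × 186/365 = $2,157.6000
Summerwood, 15 August – 31 December 1997: 139 days → $116,000 × 1.3% × 139/365 = $574.2795
Total = $2,865.3589

$2,865.36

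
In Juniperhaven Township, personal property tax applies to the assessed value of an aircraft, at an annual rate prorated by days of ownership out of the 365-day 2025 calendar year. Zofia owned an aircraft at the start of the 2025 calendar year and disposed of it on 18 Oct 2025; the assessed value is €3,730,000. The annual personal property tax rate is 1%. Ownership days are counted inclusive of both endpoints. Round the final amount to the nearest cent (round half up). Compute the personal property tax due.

€29,737.81

Days held (1 Jan – 18 Oct 2025): 291 out of 365
Tax = €3,730,000 × 1% × 291/365 = €29,737.8082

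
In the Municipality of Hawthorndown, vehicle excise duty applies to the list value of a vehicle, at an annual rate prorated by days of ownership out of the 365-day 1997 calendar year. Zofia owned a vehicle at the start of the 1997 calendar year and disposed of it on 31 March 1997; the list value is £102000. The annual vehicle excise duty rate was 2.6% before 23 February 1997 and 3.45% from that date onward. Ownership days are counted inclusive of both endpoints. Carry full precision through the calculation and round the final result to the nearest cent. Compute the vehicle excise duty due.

1 January – 22 February 1997: 53 days at 2.6% → £102000 × 2.6% × 53/365 = £385.0849
23 February – 31 March 1997: 37 days at 3.45% → £102000 × 3.45% × 37/365 = £356.7205
Total = £741.8055

£741.81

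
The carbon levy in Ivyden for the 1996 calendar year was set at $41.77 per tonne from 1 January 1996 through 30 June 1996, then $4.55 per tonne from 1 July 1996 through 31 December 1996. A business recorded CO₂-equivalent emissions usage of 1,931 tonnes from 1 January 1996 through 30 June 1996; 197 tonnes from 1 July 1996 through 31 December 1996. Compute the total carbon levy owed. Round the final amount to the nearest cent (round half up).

$81554.22

1 January – 30 June 1996: 1,931 tonnes at $41.77/tonne → $80657.87
1 July – 31 December 1996: 197 tonnes at $4.55/tonne → $896.35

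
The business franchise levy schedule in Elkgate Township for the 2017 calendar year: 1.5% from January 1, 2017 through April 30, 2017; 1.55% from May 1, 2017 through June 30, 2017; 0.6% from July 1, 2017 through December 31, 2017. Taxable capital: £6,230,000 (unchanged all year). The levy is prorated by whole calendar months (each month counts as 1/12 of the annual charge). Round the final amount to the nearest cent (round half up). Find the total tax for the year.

January 1 – April 30, 2017: 4 months at 1.5% → £6,230,000 × 1.5% × 4/12 = £31,150.0000
May 1 – June 30, 2017: 2 months at 1.55% → £6,230,000 × 1.55% × 2/12 = £16,094.1667
July 1 – December 31, 2017: 6 months at 0.6% → £6,230,000 × 0.6% × 6/12 = £18,690.0000
Total = £65,934.1667

£65,934.17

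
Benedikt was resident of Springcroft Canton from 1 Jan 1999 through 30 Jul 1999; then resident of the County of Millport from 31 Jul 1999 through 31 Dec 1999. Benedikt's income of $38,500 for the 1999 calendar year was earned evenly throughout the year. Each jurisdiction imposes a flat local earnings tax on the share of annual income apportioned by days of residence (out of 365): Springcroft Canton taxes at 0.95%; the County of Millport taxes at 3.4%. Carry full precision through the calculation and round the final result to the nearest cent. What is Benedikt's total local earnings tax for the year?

$763.72

Springcroft Canton, 1 Jan – 30 Jul 1999: 211 days → $38,500 × 0.95% × 211/365 = $211.4336
The County of Millport, 31 Jul – 31 Dec 1999: 154 days → $38,500 × 3.4% × 154/365 = $552.2904
Total = $763.7240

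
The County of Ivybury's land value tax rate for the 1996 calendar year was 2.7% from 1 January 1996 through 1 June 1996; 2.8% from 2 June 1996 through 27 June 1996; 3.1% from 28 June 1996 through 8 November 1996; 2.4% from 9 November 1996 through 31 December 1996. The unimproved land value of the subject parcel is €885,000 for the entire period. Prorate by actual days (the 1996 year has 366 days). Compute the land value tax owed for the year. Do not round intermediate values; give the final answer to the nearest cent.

€24,869.47

1 January – 1 June 1996: 153 days at 2.7% → €885,000 × 2.7% × 153/366 = €9,988.8934
2 June – 27 June 1996: 26 days at 2.8% → €885,000 × 2.8% × 26/366 = €1,760.3279
28 June – 8 November 1996: 134 days at 3.1% → €885,000 × 3.1% × 134/366 = €10,044.5082
9 November – 31 December 1996: 53 days at 2.4% → €885,000 × 2.4% × 53/366 = €3,075.7377
Total = €24,869.4672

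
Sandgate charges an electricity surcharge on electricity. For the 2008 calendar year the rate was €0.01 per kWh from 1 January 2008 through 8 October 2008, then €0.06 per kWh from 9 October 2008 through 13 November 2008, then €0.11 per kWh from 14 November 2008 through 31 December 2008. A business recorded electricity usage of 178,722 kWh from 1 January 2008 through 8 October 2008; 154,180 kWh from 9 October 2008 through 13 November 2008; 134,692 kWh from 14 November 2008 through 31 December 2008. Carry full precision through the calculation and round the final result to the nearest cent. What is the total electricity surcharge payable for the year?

1 January – 8 October 2008: 178,722 kWh at €0.01/kWh → €1,787.22
9 October – 13 November 2008: 154,180 kWh at €0.06/kWh → €9,250.80
14 November – 31 December 2008: 134,692 kWh at €0.11/kWh → €14,816.12

€25,854.14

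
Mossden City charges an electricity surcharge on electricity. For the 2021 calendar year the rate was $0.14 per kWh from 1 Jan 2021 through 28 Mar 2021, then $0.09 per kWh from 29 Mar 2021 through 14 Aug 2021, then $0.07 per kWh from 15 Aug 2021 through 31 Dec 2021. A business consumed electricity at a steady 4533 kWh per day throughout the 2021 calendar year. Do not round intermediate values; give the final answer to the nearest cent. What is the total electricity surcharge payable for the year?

$156,025.86

1 Jan – 28 Mar 2021: 87 days × 4533 kWh/day = 394,371 kWh at $0.14/kWh → $55,211.94
29 Mar – 14 Aug 2021: 139 days × 4533 kWh/day = 630,087 kWh at $0.09/kWh → $56,707.83
15 Aug – 31 Dec 2021: 139 days × 4533 kWh/day = 630,087 kWh at $0.07/kWh → $44,106.09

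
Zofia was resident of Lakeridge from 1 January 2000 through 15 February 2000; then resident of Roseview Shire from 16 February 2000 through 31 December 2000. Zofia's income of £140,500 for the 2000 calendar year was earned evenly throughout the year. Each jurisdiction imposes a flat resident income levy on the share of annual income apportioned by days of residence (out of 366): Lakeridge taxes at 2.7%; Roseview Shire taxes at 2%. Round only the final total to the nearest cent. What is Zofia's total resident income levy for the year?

£2,933.61

Lakeridge, 1 January – 15 February 2000: 46 days → £140,500 × 2.7% × 46/366 = £476.7787
Roseview Shire, 16 February – 31 December 2000: 320 days → £140,500 × 2% × 320/366 = £2,456.8306
Total = £2,933.6093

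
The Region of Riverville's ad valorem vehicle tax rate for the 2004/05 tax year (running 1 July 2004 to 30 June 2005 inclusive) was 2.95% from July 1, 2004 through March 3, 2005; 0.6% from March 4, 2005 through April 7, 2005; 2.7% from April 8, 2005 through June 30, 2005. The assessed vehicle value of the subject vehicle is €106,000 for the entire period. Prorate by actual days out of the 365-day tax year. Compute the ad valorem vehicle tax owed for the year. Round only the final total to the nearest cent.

July 1, 2004 – March 3, 2005: 246 days at 2.95% → €106,000 × 2.95% × 246/365 = €2,107.5123
March 4 – April 7, 2005: 35 days at 0.6% → €106,000 × 0.6% × 35/365 = €60.9863
April 8 – June 30, 2005: 84 days at 2.7% → €106,000 × 2.7% × 84/365 = €658.6521
Total = €2,827.1507

€2,827.15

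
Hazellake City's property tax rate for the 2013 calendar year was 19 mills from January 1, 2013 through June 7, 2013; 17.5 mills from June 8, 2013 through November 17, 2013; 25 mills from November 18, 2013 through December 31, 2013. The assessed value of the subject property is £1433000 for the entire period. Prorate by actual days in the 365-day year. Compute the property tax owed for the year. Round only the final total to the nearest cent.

January 1 – June 7, 2013: 158 days at 19 mills → £1433000 × 1.9% × 158/365 = £11785.9342
June 8 – November 17, 2013: 163 days at 17.5 mills → £1433000 × 1.75% × 163/365 = £11198.9932
November 18 – December 31, 2013: 44 days at 25 mills → £1433000 × 2.5% × 44/365 = £4318.6301
Total = £27303.5575

£27303.56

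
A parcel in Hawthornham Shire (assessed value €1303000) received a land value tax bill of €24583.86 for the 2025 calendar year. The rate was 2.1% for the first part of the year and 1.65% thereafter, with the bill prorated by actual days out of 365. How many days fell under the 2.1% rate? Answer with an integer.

192 days

Let d = days at the first rate; then 365 − d days at the second rate.
€1303000 × [2.1%·d + 1.65%·(365−d)] / 365 = €24583.86
Solving gives d = 192, so the new rate took effect on July 12, 2025.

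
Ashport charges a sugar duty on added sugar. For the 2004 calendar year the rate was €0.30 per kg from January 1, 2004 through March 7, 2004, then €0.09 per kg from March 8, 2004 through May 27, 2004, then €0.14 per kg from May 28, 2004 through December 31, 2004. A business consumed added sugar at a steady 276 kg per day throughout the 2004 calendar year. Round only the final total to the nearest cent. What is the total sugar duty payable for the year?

€15,983.16

January 1 – March 7, 2004: 67 days × 276 kg/day = 18,492 kg at €0.30/kg → €5,547.60
March 8 – May 27, 2004: 81 days × 276 kg/day = 22,356 kg at €0.09/kg → €2,012.04
May 28 – December 31, 2004: 218 days × 276 kg/day = 60,168 kg at €0.14/kg → €8,423.52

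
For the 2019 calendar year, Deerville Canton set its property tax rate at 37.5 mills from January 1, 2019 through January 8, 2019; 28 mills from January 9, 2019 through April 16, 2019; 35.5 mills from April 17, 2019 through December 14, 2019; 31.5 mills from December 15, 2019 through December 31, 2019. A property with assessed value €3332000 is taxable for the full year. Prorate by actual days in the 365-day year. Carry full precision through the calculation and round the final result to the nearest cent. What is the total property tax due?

January 1 – January 8, 2019: 8 days at 37.5 mills → €3332000 × 3.75% × 8/365 = €2738.6301
January 9 – April 16, 2019: 98 days at 28 mills → €3332000 × 2.8% × 98/365 = €25049.3370
April 17 – December 14, 2019: 242 days at 35.5 mills → €3332000 × 3.55% × 242/365 = €78425.2384
December 15 – December 31, 2019: 17 days at 31.5 mills → €3332000 × 3.15% × 17/365 = €4888.4548
Total = €111101.6603

€111101.66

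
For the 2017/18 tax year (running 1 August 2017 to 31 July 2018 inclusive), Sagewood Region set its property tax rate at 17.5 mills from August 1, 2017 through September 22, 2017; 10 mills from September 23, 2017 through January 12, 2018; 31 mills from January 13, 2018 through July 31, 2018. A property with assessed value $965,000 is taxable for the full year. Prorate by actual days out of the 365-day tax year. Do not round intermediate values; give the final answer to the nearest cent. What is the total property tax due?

$21,805.03

August 1 – September 22, 2017: 53 days at 17.5 mills → $965,000 × 1.75% × 53/365 = $2,452.1575
September 23, 2017 – January 12, 2018: 112 days at 10 mills → $965,000 × 1% × 112/365 = $2,961.0959
January 13 – July 31, 2018: 200 days at 31 mills → $965,000 × 3.1% × 200/365 = $16,391.7808
Total = $21,805.0342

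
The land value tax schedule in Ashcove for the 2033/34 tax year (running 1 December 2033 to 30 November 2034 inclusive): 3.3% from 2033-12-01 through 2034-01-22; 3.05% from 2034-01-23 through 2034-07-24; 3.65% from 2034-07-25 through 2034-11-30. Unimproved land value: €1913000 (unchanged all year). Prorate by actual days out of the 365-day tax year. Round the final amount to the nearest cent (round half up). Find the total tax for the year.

€63097.55

2033-12-01 to 2034-01-22: 53 days at 3.3% → €1913000 × 3.3% × 53/365 = €9166.6767
2034-01-23 to 2034-07-24: 183 days at 3.05% → €1913000 × 3.05% × 183/365 = €29253.1767
2034-07-25 to 2034-11-30: 129 days at 3.65% → €1913000 × 3.65% × 129/365 = €24677.7000
Total = €63097.5534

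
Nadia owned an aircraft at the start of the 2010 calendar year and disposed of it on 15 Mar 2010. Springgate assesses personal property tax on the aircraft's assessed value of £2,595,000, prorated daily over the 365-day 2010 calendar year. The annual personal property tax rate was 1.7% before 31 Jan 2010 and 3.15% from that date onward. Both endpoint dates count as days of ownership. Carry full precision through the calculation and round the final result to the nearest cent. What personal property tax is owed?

1 Jan – 30 Jan 2010: 30 days at 1.7% → £2,595,000 × 1.7% × 30/365 = £3,625.8904
31 Jan – 15 Mar 2010: 44 days at 3.15% → £2,595,000 × 3.15% × 44/365 = £9,853.8904
Total = £13,479.7808

£13,479.78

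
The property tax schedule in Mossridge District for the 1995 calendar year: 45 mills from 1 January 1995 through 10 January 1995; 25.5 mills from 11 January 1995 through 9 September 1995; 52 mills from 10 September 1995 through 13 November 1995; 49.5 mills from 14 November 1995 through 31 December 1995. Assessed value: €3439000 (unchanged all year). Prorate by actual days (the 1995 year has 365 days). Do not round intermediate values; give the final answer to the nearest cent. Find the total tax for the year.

€116615.08

1 January – 10 January 1995: 10 days at 45 mills → €3439000 × 4.5% × 10/365 = €4239.8630
11 January – 9 September 1995: 242 days at 25.5 mills → €3439000 × 2.55% × 242/365 = €58142.6548
10 September – 13 November 1995: 65 days at 52 mills → €3439000 × 5.2% × 65/365 = €31846.0822
14 November – 31 December 1995: 48 days at 49.5 mills → €3439000 × 4.95% × 48/365 = €22386.4767
Total = €116615.0767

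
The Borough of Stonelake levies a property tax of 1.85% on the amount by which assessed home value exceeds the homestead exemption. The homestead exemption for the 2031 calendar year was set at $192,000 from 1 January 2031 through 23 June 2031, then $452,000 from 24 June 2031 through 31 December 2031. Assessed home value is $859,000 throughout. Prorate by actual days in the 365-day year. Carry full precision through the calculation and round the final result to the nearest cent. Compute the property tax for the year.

1 January – 23 June 2031: 174 days, exemption $192,000 → ($859,000 − $192,000) × 1.85% × 174/365 = $5,882.3918
24 June – 31 December 2031: 191 days, exemption $452,000 → ($859,000 − $452,000) × 1.85% × 191/365 = $3,940.0945
Total = $9,822.4863

$9,822.49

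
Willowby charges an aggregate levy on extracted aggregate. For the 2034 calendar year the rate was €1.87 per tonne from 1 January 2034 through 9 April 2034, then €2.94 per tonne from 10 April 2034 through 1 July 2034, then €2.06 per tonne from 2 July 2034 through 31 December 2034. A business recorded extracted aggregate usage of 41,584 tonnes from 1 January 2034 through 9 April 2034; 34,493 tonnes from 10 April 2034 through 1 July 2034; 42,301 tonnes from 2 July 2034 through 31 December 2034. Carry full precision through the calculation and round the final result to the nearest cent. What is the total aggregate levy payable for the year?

1 January – 9 April 2034: 41,584 tonnes at €1.87/tonne → €77,762.08
10 April – 1 July 2034: 34,493 tonnes at €2.94/tonne → €101,409.42
2 July – 31 December 2034: 42,301 tonnes at €2.06/tonne → €87,140.06

€266,311.56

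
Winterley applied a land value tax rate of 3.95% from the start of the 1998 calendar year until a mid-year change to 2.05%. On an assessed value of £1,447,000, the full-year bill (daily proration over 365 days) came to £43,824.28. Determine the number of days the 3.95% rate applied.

Let d = days at the first rate; then 365 − d days at the second rate.
£1,447,000 × [3.95%·d + 2.05%·(365−d)] / 365 = £43,824.28
Solving gives d = 188, so the new rate took effect on 8 July 1998.

188 days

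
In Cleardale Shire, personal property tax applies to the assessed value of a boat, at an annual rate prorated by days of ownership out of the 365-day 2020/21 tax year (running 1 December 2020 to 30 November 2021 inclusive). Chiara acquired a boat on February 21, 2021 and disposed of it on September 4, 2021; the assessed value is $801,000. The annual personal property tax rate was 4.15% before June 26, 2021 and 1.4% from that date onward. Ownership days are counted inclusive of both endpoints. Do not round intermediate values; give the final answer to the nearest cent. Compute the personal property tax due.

February 21 – June 25, 2021: 125 days at 4.15% → $801,000 × 4.15% × 125/365 = $11,384.0753
June 26 – September 4, 2021: 71 days at 1.4% → $801,000 × 1.4% × 71/365 = $2,181.3534
Total = $13,565.4288

$13,565.43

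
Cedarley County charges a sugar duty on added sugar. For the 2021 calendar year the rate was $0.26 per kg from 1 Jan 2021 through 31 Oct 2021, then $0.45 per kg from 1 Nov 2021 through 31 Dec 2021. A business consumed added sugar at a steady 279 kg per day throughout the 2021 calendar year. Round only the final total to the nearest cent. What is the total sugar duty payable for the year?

$29,710.71

1 Jan – 31 Oct 2021: 304 days × 279 kg/day = 84,816 kg at $0.26/kg → $22,052.16
1 Nov – 31 Dec 2021: 61 days × 279 kg/day = 17,019 kg at $0.45/kg → $7,658.55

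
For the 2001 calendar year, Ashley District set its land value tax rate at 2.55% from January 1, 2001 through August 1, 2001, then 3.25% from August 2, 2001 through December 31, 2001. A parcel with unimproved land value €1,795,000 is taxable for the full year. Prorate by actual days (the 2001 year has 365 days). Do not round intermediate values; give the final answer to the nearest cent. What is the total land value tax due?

€51,005.05

January 1 – August 1, 2001: 213 days at 2.55% → €1,795,000 × 2.55% × 213/365 = €26,711.0753
August 2 – December 31, 2001: 152 days at 3.25% → €1,795,000 × 3.25% × 152/365 = €24,293.9726
Total = €51,005.0479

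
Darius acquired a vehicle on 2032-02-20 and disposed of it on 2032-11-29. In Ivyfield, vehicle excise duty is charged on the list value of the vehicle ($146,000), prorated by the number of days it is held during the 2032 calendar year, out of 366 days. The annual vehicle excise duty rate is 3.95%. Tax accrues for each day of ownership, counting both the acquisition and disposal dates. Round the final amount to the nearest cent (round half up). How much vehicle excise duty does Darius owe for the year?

Days held (2032-02-20 to 2032-11-29): 284 out of 366
Tax = $146,000 × 3.95% × 284/366 = $4,474.9399

$4,474.94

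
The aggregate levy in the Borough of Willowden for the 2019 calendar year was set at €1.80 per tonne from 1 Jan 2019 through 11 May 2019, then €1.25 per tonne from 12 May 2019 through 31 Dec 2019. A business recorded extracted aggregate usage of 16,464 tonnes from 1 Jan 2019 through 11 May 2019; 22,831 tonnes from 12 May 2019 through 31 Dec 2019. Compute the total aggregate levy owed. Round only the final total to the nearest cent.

€58,173.95

1 Jan – 11 May 2019: 16,464 tonnes at €1.80/tonne → €29,635.20
12 May – 31 Dec 2019: 22,831 tonnes at €1.25/tonne → €28,538.75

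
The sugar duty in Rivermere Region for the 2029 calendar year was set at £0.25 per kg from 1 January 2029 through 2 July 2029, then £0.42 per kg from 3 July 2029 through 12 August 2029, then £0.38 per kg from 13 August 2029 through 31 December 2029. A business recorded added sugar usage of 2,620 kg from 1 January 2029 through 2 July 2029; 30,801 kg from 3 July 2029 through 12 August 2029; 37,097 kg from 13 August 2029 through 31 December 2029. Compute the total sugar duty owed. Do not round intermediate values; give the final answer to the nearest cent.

£27688.28

1 January – 2 July 2029: 2,620 kg at £0.25/kg → £655.00
3 July – 12 August 2029: 30,801 kg at £0.42/kg → £12936.42
13 August – 31 December 2029: 37,097 kg at £0.38/kg → £14096.86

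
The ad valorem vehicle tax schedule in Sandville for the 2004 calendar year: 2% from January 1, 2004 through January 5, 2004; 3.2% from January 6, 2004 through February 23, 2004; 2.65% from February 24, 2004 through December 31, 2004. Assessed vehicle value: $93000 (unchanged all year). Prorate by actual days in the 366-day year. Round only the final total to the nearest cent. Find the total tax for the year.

$2524.72

January 1 – January 5, 2004: 5 days at 2% → $93000 × 2% × 5/366 = $25.4098
January 6 – February 23, 2004: 49 days at 3.2% → $93000 × 3.2% × 49/366 = $398.4262
February 24 – December 31, 2004: 312 days at 2.65% → $93000 × 2.65% × 312/366 = $2100.8852
Total = $2524.7213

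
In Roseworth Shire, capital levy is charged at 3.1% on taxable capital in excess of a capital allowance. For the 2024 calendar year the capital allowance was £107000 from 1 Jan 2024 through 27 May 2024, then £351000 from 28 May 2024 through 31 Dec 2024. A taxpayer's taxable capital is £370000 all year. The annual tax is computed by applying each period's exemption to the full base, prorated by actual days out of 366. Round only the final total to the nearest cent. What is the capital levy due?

1 Jan – 27 May 2024: 148 days, exemption £107000 → (£370000 − £107000) × 3.1% × 148/366 = £3296.8415
28 May – 31 Dec 2024: 218 days, exemption £351000 → (£370000 − £351000) × 3.1% × 218/366 = £350.8251
Total = £3647.6667

£3647.67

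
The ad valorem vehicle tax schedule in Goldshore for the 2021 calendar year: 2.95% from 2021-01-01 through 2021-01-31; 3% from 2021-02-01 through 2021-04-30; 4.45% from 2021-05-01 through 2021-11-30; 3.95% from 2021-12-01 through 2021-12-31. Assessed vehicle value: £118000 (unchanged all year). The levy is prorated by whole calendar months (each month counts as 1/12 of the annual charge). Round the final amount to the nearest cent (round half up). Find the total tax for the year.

£4626.58

2021-01-01 to 2021-01-31: 1 month at 2.95% → £118000 × 2.95% × 1/12 = £290.0833
2021-02-01 to 2021-04-30: 3 months at 3% → £118000 × 3% × 3/12 = £885.0000
2021-05-01 to 2021-11-30: 7 months at 4.45% → £118000 × 4.45% × 7/12 = £3063.0833
2021-12-01 to 2021-12-31: 1 month at 3.95% → £118000 × 3.95% × 1/12 = £388.4167
Total = £4626.5833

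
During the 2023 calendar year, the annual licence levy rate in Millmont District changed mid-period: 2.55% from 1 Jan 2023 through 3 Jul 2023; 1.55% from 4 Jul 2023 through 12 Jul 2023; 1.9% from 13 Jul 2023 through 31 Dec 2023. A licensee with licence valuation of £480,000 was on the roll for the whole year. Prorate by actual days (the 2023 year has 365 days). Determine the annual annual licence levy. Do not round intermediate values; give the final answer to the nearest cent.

1 Jan – 3 Jul 2023: 184 days at 2.55% → £480,000 × 2.55% × 184/365 = £6,170.3014
4 Jul – 12 Jul 2023: 9 days at 1.55% → £480,000 × 1.55% × 9/365 = £183.4521
13 Jul – 31 Dec 2023: 172 days at 1.9% → £480,000 × 1.9% × 172/365 = £4,297.6438
Total = £10,651.3973

£10,651.40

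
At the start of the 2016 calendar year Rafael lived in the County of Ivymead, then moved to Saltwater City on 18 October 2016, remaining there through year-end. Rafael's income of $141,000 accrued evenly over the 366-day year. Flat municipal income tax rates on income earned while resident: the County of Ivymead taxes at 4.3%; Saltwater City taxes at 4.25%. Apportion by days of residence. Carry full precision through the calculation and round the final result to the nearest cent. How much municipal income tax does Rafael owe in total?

$6,048.55

The County of Ivymead, 1 January – 17 October 2016: 291 days → $141,000 × 4.3% × 291/366 = $4,820.5820
Saltwater City, 18 October – 31 December 2016: 75 days → $141,000 × 4.25% × 75/366 = $1,227.9713
Total = $6,048.5533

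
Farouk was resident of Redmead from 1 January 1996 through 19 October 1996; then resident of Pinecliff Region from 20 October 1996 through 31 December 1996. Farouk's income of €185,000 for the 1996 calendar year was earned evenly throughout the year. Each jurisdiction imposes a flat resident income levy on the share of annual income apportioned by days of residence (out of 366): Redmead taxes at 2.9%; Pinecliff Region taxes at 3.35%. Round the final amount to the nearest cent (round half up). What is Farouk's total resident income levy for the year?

Redmead, 1 January – 19 October 1996: 293 days → €185,000 × 2.9% × 293/366 = €4,294.9317
Pinecliff Region, 20 October – 31 December 1996: 73 days → €185,000 × 3.35% × 73/366 = €1,236.1134
Total = €5,531.0451

€5,531.05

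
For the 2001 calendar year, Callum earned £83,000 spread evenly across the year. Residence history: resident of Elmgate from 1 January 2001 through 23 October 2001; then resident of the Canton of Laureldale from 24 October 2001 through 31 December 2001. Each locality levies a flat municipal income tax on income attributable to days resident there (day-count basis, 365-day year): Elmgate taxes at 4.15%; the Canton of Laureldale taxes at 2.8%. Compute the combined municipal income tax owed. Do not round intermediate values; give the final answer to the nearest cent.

£3,232.68

Elmgate, 1 January – 23 October 2001: 296 days → £83,000 × 4.15% × 296/365 = £2,793.3479
The Canton of Laureldale, 24 October – 31 December 2001: 69 days → £83,000 × 2.8% × 69/365 = £439.3315
Total = £3,232.6795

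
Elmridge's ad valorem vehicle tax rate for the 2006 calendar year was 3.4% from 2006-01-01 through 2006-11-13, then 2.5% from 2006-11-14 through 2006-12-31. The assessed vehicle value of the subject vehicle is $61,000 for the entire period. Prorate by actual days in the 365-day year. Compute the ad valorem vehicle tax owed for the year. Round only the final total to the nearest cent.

2006-01-01 to 2006-11-13: 317 days at 3.4% → $61,000 × 3.4% × 317/365 = $1,801.2548
2006-11-14 to 2006-12-31: 48 days at 2.5% → $61,000 × 2.5% × 48/365 = $200.5479
Total = $2,001.8027

$2,001.80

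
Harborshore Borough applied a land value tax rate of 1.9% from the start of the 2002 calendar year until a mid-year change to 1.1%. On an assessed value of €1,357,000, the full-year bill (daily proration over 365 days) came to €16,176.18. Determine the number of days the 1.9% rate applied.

42 days

Let d = days at the first rate; then 365 − d days at the second rate.
€1,357,000 × [1.9%·d + 1.1%·(365−d)] / 365 = €16,176.18
Solving gives d = 42, so the new rate took effect on 12 February 2002.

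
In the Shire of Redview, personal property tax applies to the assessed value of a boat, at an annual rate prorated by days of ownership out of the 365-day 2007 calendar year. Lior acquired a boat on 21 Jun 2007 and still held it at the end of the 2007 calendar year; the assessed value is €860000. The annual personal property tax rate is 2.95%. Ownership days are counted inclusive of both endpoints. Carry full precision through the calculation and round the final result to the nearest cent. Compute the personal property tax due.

Days held (21 Jun – 31 Dec 2007): 194 out of 365
Tax = €860000 × 2.95% × 194/365 = €13484.3288

€13484.33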